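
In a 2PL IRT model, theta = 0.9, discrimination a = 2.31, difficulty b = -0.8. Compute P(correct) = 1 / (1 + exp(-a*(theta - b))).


a*(theta - b) = 2.31 * (0.9 - -0.8) = 3.927
exp(-3.927) = 0.0197
P = 1 / (1 + 0.0197)
P = 0.9807

0.9807


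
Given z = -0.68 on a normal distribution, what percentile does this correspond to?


CDF(z) = 0.5 * (1 + erf(z/sqrt(2)))
erf(-0.4808) = -0.5035
CDF = 0.2483
Percentile rank = 0.2483 * 100 = 24.83

24.83


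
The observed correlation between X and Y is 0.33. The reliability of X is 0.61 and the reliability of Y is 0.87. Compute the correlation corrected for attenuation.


r_corrected = rxy / sqrt(rxx * ryy)
= 0.33 / sqrt(0.61 * 0.87)
= 0.33 / sqrt(0.5307)
= 0.33 / 0.728492
r_corrected = 0.453

0.453


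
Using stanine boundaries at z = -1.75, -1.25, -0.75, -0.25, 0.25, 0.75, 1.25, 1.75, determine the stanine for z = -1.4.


Stanine boundaries: [-1.75, -1.25, -0.75, -0.25, 0.25, 0.75, 1.25, 1.75]
z = -1.4
Check each boundary:
  z >= -1.75 -> could be stanine 2
  z < -1.25
  z < -0.75
  z < -0.25
  z < 0.25
  z < 0.75
  z < 1.25
  z < 1.75
Highest qualifying boundary gives stanine = 2

2


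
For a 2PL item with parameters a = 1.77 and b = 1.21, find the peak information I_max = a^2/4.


For 2PL, max info at theta = b = 1.21
I_max = a^2 / 4 = 1.77^2 / 4
= 3.1329 / 4
I_max = 0.7832

0.7832


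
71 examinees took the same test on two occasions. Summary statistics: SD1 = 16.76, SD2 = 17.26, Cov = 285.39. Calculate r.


r = cov(X,Y) / (SD_X * SD_Y)
r = 285.39 / (16.76 * 17.26)
r = 285.39 / 289.2776
r = 0.9866

0.9866


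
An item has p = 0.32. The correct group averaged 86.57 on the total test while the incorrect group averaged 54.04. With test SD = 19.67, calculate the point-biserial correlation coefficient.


q = 1 - p = 0.68
rpb = ((M1 - M0) / SD) * sqrt(p * q)
rpb = ((86.57 - 54.04) / 19.67) * sqrt(0.32 * 0.68)
rpb = 0.7715

0.7715


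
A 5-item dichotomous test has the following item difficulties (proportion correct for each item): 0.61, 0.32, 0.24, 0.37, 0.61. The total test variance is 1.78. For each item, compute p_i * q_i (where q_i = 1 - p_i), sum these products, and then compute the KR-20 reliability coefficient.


For each item, compute p_i * q_i:
  Item 1: 0.61 * 0.39 = 0.2379
  Item 2: 0.32 * 0.68 = 0.2176
  Item 3: 0.24 * 0.76 = 0.1824
  Item 4: 0.37 * 0.63 = 0.2331
  Item 5: 0.61 * 0.39 = 0.2379
Sum(p_i * q_i) = 0.2379 + 0.2176 + 0.1824 + 0.2331 + 0.2379 = 1.1089
KR-20 = (k/(k-1)) * (1 - Sum(p_i*q_i) / Var_total)
= (5/4) * (1 - 1.1089/1.78)
= 1.25 * 0.377
KR-20 = 0.4713

0.4713


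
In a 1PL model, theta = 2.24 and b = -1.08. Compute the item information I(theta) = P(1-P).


P = 1/(1+exp(-(2.24--1.08))) = 0.9651
I = P*(1-P) = 0.9651 * 0.0349
I = 0.0337

0.0337


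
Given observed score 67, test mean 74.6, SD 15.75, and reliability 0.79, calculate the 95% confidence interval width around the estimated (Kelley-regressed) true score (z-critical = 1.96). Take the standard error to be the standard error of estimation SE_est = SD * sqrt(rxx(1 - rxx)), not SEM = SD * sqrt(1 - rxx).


True score estimate = 0.79*67 + 0.21*74.6 = 68.596
SE_est = SD * sqrt(rxx * (1 - rxx)) = 15.75 * sqrt(0.79 * 0.21) = 15.75 * sqrt(0.1659) = 6.415105
CI = T_est +/- z * SE_est, so width = 2 * z * SE_est = 2 * 1.96 * 6.415105
Width = 25.1472

25.1472


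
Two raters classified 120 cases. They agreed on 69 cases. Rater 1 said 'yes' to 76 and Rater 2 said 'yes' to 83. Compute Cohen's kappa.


P_o = 69/120 = 0.575
P_e = (76*83 + 44*37) / 14400 = 0.551111
kappa = (P_o - P_e) / (1 - P_e)
kappa = (0.575 - 0.551111) / (1 - 0.551111)
kappa = 0.0532

0.0532


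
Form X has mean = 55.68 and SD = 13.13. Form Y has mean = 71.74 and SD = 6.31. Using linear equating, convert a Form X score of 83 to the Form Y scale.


slope = SD_Y / SD_X = 6.31 / 13.13 ~ 0.4806
intercept = mean_Y - slope * mean_X = 71.74 - (6.31 / 13.13) * 55.68 ~ 44.9814
Y = slope * X + intercept. To avoid rounding drift from the rounded slope/intercept, evaluate the equivalent form Y = mean_Y + SD_Y * (X - mean_X) / SD_X at full precision:
Y = 71.74 + 6.31 * (83 - 55.68) / 13.13
Y = 71.74 + 6.31 * 27.32 / 13.13
Y = 71.74 + 172.3892 / 13.13
Y = 71.74 + 13.1294
Y = 84.8694

84.8694


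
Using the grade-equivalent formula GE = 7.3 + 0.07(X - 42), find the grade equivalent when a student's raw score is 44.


raw - median = 44 - 42 = 2
slope * diff = 0.07 * 2 = 0.14
GE = 7.3 + 0.14
GE = 7.44

7.44


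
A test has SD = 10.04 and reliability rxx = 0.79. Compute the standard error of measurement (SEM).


SEM = SD * sqrt(1 - rxx)
SEM = 10.04 * sqrt(1 - 0.79)
SEM = 10.04 * sqrt(0.21) = 10.04 * 0.458258
SEM = 4.6009

4.6009


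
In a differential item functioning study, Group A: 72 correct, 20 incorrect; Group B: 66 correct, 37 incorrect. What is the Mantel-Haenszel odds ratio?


Odds_A = 72/20 = 3.6
Odds_B = 66/37 = 1.7838
OR = Odds_A / Odds_B = 3.6 / 1.7838
Exactly, OR = (72 * 37) / (20 * 66) = 2664 / 1320
OR = 2.0182

2.0182


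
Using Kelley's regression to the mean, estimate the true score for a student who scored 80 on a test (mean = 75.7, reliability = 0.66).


T_est = rxx * X + (1 - rxx) * mean
T_est = 0.66 * 80 + 0.34 * 75.7
T_est = 52.8 + 25.738
T_est = 78.538

78.538


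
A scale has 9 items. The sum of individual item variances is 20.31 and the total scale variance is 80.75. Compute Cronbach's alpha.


alpha = (k/(k-1)) * (1 - sum(si^2)/s_total^2)
= (9/8) * (1 - 20.31/80.75)
alpha = 0.842

0.842


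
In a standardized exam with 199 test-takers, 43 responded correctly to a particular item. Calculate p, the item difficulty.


Item difficulty p = number correct / total examinees
p = 43 / 199
p = 0.2161

0.2161


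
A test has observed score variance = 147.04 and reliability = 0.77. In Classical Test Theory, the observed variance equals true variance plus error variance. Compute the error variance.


var_true = rxx * var_obs = 0.77 * 147.04 = 113.2208
var_error = var_obs - var_true
var_error = 147.04 - 113.2208
var_error = 33.8192

33.8192


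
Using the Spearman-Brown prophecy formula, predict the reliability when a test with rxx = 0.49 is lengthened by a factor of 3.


r_new = (n * rxx) / (1 + (n-1) * rxx)
r_new = (3 * 0.49) / (1 + 2 * 0.49)
r_new = 1.47 / 1.98
r_new = 0.7424

0.7424


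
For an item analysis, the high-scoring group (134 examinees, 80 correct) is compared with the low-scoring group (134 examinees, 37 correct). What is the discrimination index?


p_upper = 80/134 = 0.597
p_lower = 37/134 = 0.2761
D = 0.597 - 0.2761 = 0.3209

0.3209


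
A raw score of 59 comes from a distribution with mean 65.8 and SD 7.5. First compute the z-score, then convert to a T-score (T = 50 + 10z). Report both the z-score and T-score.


z = (X - mean) / SD = (59 - 65.8) / 7.5
z = -6.8 / 7.5
z = -0.9067
T-score = T = 50 + 10z
Carry z at full precision (z = -6.8 / 7.5) into the conversion:
T-score = 50 + 10 * (-6.8 / 7.5) = 50 + -68 / 7.5
T-score = 50 + -9.0667
T-score = 40.9333

40.9333


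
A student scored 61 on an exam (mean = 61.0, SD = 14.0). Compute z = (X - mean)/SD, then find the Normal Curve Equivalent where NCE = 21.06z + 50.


z = (X - mean) / SD = (61 - 61.0) / 14.0
z = 0.0 / 14.0
z = 0.0
NCE = NCE = 21.06z + 50
Carry z at full precision (z = 0.0 / 14.0) into the conversion:
NCE = 21.06 * (0.0 / 14.0) + 50 = 0.0 / 14.0 + 50
NCE = 0.0 + 50
NCE = 50.0

50.0


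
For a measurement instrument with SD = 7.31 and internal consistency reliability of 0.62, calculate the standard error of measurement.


SEM = SD * sqrt(1 - rxx)
SEM = 7.31 * sqrt(1 - 0.62)
SEM = 7.31 * sqrt(0.38) = 7.31 * 0.616441
SEM = 4.5062

4.5062


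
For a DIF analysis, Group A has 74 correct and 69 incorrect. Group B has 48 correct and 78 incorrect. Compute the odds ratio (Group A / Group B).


Odds_A = 74/69 = 1.0725
Odds_B = 48/78 = 0.6154
OR = Odds_A / Odds_B = 1.0725 / 0.6154
Exactly, OR = (74 * 78) / (69 * 48) = 5772 / 3312
OR = 1.7428

1.7428


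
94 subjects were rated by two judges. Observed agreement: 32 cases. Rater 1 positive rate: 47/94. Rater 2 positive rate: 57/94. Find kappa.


P_o = 32/94 = 0.340426
P_e = (47*57 + 47*37) / 8836 = 0.5
kappa = (P_o - P_e) / (1 - P_e)
kappa = (0.340426 - 0.5) / (1 - 0.5)
kappa = -0.3191

-0.3191


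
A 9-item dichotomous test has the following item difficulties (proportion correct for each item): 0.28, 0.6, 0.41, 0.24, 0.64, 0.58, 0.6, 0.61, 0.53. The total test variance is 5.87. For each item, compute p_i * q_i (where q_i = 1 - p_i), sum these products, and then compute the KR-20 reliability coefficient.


For each item, compute p_i * q_i:
  Item 1: 0.28 * 0.72 = 0.2016
  Item 2: 0.6 * 0.4 = 0.24
  Item 3: 0.41 * 0.59 = 0.2419
  Item 4: 0.24 * 0.76 = 0.1824
  Item 5: 0.64 * 0.36 = 0.2304
  Item 6: 0.58 * 0.42 = 0.2436
  Item 7: 0.6 * 0.4 = 0.24
  Item 8: 0.61 * 0.39 = 0.2379
  Item 9: 0.53 * 0.47 = 0.2491
Sum(p_i * q_i) = 0.2016 + 0.24 + 0.2419 + 0.1824 + 0.2304 + 0.2436 + 0.24 + 0.2379 + 0.2491 = 2.0669
KR-20 = (k/(k-1)) * (1 - Sum(p_i*q_i) / Var_total)
= (9/8) * (1 - 2.0669/5.87)
= 1.125 * 0.6479
KR-20 = 0.7289

0.7289


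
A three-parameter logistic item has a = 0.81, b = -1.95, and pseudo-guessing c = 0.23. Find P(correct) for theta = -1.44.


logit = 0.81*(-1.44 - -1.95) = 0.4131
P* = 1/(1 + exp(-0.4131)) = 0.6018
P = 0.23 + (1 - 0.23) * 0.6018
P = 0.6934

0.6934


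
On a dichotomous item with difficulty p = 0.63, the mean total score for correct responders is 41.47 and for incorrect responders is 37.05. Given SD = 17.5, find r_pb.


q = 1 - p = 0.37
rpb = ((M1 - M0) / SD) * sqrt(p * q)
rpb = ((41.47 - 37.05) / 17.5) * sqrt(0.63 * 0.37)
rpb = 0.1219

0.1219


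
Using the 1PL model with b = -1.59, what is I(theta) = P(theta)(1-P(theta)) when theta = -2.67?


P = 1/(1+exp(-(-2.67--1.59))) = 0.2535
I = P*(1-P) = 0.2535 * 0.7465
I = 0.1892

0.1892


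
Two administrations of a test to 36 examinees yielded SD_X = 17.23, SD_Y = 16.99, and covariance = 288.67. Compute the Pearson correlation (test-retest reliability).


r = cov(X,Y) / (SD_X * SD_Y)
r = 288.67 / (17.23 * 16.99)
r = 288.67 / 292.7377
r = 0.9861

0.9861


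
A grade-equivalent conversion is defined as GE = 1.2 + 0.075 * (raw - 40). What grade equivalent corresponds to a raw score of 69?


raw - median = 69 - 40 = 29
slope * diff = 0.075 * 29 = 2.175
GE = 1.2 + 2.175
GE = 3.375

3.375


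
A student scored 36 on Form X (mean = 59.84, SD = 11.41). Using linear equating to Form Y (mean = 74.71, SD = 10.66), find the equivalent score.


slope = SD_Y / SD_X = 10.66 / 11.41 ~ 0.9343
intercept = mean_Y - slope * mean_X = 74.71 - (10.66 / 11.41) * 59.84 ~ 18.8034
Y = slope * X + intercept. To avoid rounding drift from the rounded slope/intercept, evaluate the equivalent form Y = mean_Y + SD_Y * (X - mean_X) / SD_X at full precision:
Y = 74.71 + 10.66 * (36 - 59.84) / 11.41
Y = 74.71 - 10.66 * 23.84 / 11.41
Y = 74.71 - 254.1344 / 11.41
Y = 74.71 - 22.273
Y = 52.437

52.437


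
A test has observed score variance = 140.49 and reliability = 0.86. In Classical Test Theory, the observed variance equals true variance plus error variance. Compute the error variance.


var_true = rxx * var_obs = 0.86 * 140.49 = 120.8214
var_error = var_obs - var_true
var_error = 140.49 - 120.8214
var_error = 19.6686

19.6686


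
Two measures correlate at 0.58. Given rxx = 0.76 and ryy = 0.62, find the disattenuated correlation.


r_corrected = rxy / sqrt(rxx * ryy)
= 0.58 / sqrt(0.76 * 0.62)
= 0.58 / sqrt(0.4712)
= 0.58 / 0.68644
r_corrected = 0.8449

0.8449


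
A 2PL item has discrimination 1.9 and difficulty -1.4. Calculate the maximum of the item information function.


For 2PL, max info at theta = b = -1.4
I_max = a^2 / 4 = 1.9^2 / 4
= 3.61 / 4
I_max = 0.9025

0.9025


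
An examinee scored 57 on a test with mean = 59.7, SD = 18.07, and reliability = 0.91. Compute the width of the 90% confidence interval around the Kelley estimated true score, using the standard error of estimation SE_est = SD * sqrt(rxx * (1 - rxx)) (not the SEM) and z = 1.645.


True score estimate = 0.91*57 + 0.09*59.7 = 57.243
SE_est = SD * sqrt(rxx * (1 - rxx)) = 18.07 * sqrt(0.91 * 0.09) = 18.07 * sqrt(0.0819) = 5.171304
CI = T_est +/- z * SE_est, so width = 2 * z * SE_est = 2 * 1.645 * 5.171304
Width = 17.0136

17.0136


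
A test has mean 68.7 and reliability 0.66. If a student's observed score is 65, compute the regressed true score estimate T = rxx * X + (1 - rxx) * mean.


T_est = rxx * X + (1 - rxx) * mean
T_est = 0.66 * 65 + 0.34 * 68.7
T_est = 42.9 + 23.358
T_est = 66.258

66.258


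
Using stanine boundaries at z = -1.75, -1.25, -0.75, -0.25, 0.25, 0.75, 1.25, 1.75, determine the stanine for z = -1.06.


Stanine boundaries: [-1.75, -1.25, -0.75, -0.25, 0.25, 0.75, 1.25, 1.75]
z = -1.06
Check each boundary:
  z >= -1.75 -> could be stanine 2
  z >= -1.25 -> could be stanine 3
  z < -0.75
  z < -0.25
  z < 0.25
  z < 0.75
  z < 1.25
  z < 1.75
Highest qualifying boundary gives stanine = 3

3


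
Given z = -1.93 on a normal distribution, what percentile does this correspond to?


CDF(z) = 0.5 * (1 + erf(z/sqrt(2)))
erf(-1.3647) = -0.9464
CDF = 0.0268
Percentile rank = 0.0268 * 100 = 2.68

2.68


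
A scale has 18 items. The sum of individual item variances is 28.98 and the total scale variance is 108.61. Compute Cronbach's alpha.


alpha = (k/(k-1)) * (1 - sum(si^2)/s_total^2)
= (18/17) * (1 - 28.98/108.61)
alpha = 0.7763

0.7763


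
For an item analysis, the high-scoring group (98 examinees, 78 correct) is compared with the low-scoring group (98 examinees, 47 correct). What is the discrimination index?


p_upper = 78/98 = 0.7959
p_lower = 47/98 = 0.4796
D = 0.7959 - 0.4796 = 0.3163

0.3163


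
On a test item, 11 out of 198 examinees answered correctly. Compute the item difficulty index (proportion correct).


Item difficulty p = number correct / total examinees
p = 11 / 198
p = 0.0556

0.0556


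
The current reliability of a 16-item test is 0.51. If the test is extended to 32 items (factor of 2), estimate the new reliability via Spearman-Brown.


r_new = (n * rxx) / (1 + (n-1) * rxx)
r_new = (2 * 0.51) / (1 + 1 * 0.51)
r_new = 1.02 / 1.51
r_new = 0.6755

0.6755


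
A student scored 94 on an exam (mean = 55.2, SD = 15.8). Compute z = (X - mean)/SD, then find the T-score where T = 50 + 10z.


z = (X - mean) / SD = (94 - 55.2) / 15.8
z = 38.8 / 15.8
z = 2.4557
T-score = T = 50 + 10z
Carry z at full precision (z = 38.8 / 15.8) into the conversion:
T-score = 50 + 10 * (38.8 / 15.8) = 50 + 388 / 15.8
T-score = 50 + 24.557
T-score = 74.557

74.557


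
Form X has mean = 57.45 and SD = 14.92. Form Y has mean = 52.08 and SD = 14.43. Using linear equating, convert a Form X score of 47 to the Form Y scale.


slope = SD_Y / SD_X = 14.43 / 14.92 ~ 0.9672
intercept = mean_Y - slope * mean_X = 52.08 - (14.43 / 14.92) * 57.45 ~ -3.4832
Y = slope * X + intercept. To avoid rounding drift from the rounded slope/intercept, evaluate the equivalent form Y = mean_Y + SD_Y * (X - mean_X) / SD_X at full precision:
Y = 52.08 + 14.43 * (47 - 57.45) / 14.92
Y = 52.08 - 14.43 * 10.45 / 14.92
Y = 52.08 - 150.7935 / 14.92
Y = 52.08 - 10.1068
Y = 41.9732

41.9732


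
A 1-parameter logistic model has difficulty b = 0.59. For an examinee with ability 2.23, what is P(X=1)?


theta - b = 2.23 - 0.59 = 1.64
exp(-(theta - b)) = exp(-1.64) = 0.194
P = 1 / (1 + 0.194)
P = 0.8375

0.8375


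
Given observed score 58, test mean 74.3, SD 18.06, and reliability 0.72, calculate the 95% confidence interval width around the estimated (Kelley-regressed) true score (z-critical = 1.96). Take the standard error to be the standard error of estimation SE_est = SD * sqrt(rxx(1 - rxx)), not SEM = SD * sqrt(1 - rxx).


True score estimate = 0.72*58 + 0.28*74.3 = 62.564
SE_est = SD * sqrt(rxx * (1 - rxx)) = 18.06 * sqrt(0.72 * 0.28) = 18.06 * sqrt(0.2016) = 8.10892
CI = T_est +/- z * SE_est, so width = 2 * z * SE_est = 2 * 1.96 * 8.10892
Width = 31.787

31.787


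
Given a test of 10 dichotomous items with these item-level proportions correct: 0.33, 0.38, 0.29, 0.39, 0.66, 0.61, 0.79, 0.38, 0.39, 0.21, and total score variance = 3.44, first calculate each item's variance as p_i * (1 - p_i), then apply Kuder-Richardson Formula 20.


For each item, compute p_i * q_i:
  Item 1: 0.33 * 0.67 = 0.2211
  Item 2: 0.38 * 0.62 = 0.2356
  Item 3: 0.29 * 0.71 = 0.2059
  Item 4: 0.39 * 0.61 = 0.2379
  Item 5: 0.66 * 0.34 = 0.2244
  Item 6: 0.61 * 0.39 = 0.2379
  Item 7: 0.79 * 0.21 = 0.1659
  Item 8: 0.38 * 0.62 = 0.2356
  Item 9: 0.39 * 0.61 = 0.2379
  Item 10: 0.21 * 0.79 = 0.1659
Sum(p_i * q_i) = 0.2211 + 0.2356 + 0.2059 + 0.2379 + 0.2244 + 0.2379 + 0.1659 + 0.2356 + 0.2379 + 0.1659 = 2.1681
KR-20 = (k/(k-1)) * (1 - Sum(p_i*q_i) / Var_total)
= (10/9) * (1 - 2.1681/3.44)
= 1.1111 * 0.3697
KR-20 = 0.4108

0.4108


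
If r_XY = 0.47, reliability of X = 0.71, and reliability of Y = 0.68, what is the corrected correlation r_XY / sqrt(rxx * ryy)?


r_corrected = rxy / sqrt(rxx * ryy)
= 0.47 / sqrt(0.71 * 0.68)
= 0.47 / sqrt(0.4828)
= 0.47 / 0.694838
r_corrected = 0.6764

0.6764


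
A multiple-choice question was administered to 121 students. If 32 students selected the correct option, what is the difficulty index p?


Item difficulty p = number correct / total examinees
p = 32 / 121
p = 0.2645

0.2645


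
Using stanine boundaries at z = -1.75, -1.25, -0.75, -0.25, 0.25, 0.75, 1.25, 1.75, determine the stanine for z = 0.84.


Stanine boundaries: [-1.75, -1.25, -0.75, -0.25, 0.25, 0.75, 1.25, 1.75]
z = 0.84
Check each boundary:
  z >= -1.75 -> could be stanine 2
  z >= -1.25 -> could be stanine 3
  z >= -0.75 -> could be stanine 4
  z >= -0.25 -> could be stanine 5
  z >= 0.25 -> could be stanine 6
  z >= 0.75 -> could be stanine 7
  z < 1.25
  z < 1.75
Highest qualifying boundary gives stanine = 7

7


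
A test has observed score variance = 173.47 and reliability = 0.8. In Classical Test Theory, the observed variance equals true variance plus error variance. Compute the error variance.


var_true = rxx * var_obs = 0.8 * 173.47 = 138.776
var_error = var_obs - var_true
var_error = 173.47 - 138.776
var_error = 34.694

34.694


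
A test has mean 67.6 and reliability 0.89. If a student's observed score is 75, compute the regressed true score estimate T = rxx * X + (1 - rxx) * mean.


T_est = rxx * X + (1 - rxx) * mean
T_est = 0.89 * 75 + 0.11 * 67.6
T_est = 66.75 + 7.436
T_est = 74.186

74.186


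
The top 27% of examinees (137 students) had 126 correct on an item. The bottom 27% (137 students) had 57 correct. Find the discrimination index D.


p_upper = 126/137 = 0.9197
p_lower = 57/137 = 0.4161
D = 0.9197 - 0.4161 = 0.5036

0.5036


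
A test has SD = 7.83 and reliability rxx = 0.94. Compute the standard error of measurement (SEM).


SEM = SD * sqrt(1 - rxx)
SEM = 7.83 * sqrt(1 - 0.94)
SEM = 7.83 * sqrt(0.06) = 7.83 * 0.244949
SEM = 1.918

1.918


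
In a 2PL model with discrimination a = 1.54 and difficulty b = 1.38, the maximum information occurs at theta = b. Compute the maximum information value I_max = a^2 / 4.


For 2PL, max info at theta = b = 1.38
I_max = a^2 / 4 = 1.54^2 / 4
= 2.3716 / 4
I_max = 0.5929

0.5929


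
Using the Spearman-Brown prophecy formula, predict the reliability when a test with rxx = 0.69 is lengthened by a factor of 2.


r_new = (n * rxx) / (1 + (n-1) * rxx)
r_new = (2 * 0.69) / (1 + 1 * 0.69)
r_new = 1.38 / 1.69
r_new = 0.8166

0.8166


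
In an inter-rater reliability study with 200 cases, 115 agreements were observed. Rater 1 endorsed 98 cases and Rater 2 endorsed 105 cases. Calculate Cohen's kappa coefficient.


P_o = 115/200 = 0.575
P_e = (98*105 + 102*95) / 40000 = 0.4995
kappa = (P_o - P_e) / (1 - P_e)
kappa = (0.575 - 0.4995) / (1 - 0.4995)
kappa = 0.1508

0.1508


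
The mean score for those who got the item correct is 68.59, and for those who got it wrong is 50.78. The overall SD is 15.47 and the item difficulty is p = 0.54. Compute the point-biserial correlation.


q = 1 - p = 0.46
rpb = ((M1 - M0) / SD) * sqrt(p * q)
rpb = ((68.59 - 50.78) / 15.47) * sqrt(0.54 * 0.46)
rpb = 0.5738

0.5738


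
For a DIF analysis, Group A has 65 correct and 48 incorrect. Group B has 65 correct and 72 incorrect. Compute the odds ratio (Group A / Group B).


Odds_A = 65/48 = 1.3542
Odds_B = 65/72 = 0.9028
OR = Odds_A / Odds_B = 1.3542 / 0.9028
Exactly, OR = (65 * 72) / (48 * 65) = 4680 / 3120
OR = 1.5

1.5


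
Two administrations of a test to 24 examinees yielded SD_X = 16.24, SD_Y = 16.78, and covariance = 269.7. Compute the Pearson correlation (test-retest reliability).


r = cov(X,Y) / (SD_X * SD_Y)
r = 269.7 / (16.24 * 16.78)
r = 269.7 / 272.5072
r = 0.9897

0.9897


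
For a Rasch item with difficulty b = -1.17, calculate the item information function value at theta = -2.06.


P = 1/(1+exp(-(-2.06--1.17))) = 0.2911
I = P*(1-P) = 0.2911 * 0.7089
I = 0.2064

0.2064


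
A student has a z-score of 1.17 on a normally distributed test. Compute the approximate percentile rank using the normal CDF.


CDF(z) = 0.5 * (1 + erf(z/sqrt(2)))
erf(0.8273) = 0.758
CDF = 0.879
Percentile rank = 0.879 * 100 = 87.9

87.9


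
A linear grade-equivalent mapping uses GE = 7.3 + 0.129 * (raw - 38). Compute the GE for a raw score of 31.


raw - median = 31 - 38 = -7
slope * diff = 0.129 * -7 = -0.903
GE = 7.3 + -0.903
GE = 6.397

6.397


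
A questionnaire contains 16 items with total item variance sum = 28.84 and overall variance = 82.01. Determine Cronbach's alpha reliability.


alpha = (k/(k-1)) * (1 - sum(si^2)/s_total^2)
= (16/15) * (1 - 28.84/82.01)
alpha = 0.6916

0.6916


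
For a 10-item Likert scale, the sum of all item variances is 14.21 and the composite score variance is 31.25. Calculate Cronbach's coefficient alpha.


alpha = (k/(k-1)) * (1 - sum(si^2)/s_total^2)
= (10/9) * (1 - 14.21/31.25)
alpha = 0.6059

0.6059


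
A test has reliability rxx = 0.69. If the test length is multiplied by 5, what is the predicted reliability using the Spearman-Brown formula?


r_new = (n * rxx) / (1 + (n-1) * rxx)
r_new = (5 * 0.69) / (1 + 4 * 0.69)
r_new = 3.45 / 3.76
r_new = 0.9176

0.9176


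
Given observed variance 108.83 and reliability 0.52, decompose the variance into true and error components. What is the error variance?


var_true = rxx * var_obs = 0.52 * 108.83 = 56.5916
var_error = var_obs - var_true
var_error = 108.83 - 56.5916
var_error = 52.2384

52.2384


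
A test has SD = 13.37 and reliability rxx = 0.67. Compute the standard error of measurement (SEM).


SEM = SD * sqrt(1 - rxx)
SEM = 13.37 * sqrt(1 - 0.67)
SEM = 13.37 * sqrt(0.33) = 13.37 * 0.574456
SEM = 7.6805

7.6805


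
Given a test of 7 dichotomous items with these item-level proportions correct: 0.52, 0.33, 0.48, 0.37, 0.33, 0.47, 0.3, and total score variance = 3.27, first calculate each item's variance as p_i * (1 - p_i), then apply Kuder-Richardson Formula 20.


For each item, compute p_i * q_i:
  Item 1: 0.52 * 0.48 = 0.2496
  Item 2: 0.33 * 0.67 = 0.2211
  Item 3: 0.48 * 0.52 = 0.2496
  Item 4: 0.37 * 0.63 = 0.2331
  Item 5: 0.33 * 0.67 = 0.2211
  Item 6: 0.47 * 0.53 = 0.2491
  Item 7: 0.3 * 0.7 = 0.21
Sum(p_i * q_i) = 0.2496 + 0.2211 + 0.2496 + 0.2331 + 0.2211 + 0.2491 + 0.21 = 1.6336
KR-20 = (k/(k-1)) * (1 - Sum(p_i*q_i) / Var_total)
= (7/6) * (1 - 1.6336/3.27)
= 1.1667 * 0.5004
KR-20 = 0.5838

0.5838


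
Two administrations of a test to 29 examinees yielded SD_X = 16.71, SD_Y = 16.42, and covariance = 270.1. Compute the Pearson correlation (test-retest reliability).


r = cov(X,Y) / (SD_X * SD_Y)
r = 270.1 / (16.71 * 16.42)
r = 270.1 / 274.3782
r = 0.9844

0.9844


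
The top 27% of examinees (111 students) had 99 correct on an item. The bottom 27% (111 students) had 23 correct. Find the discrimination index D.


p_upper = 99/111 = 0.8919
p_lower = 23/111 = 0.2072
D = 0.8919 - 0.2072 = 0.6847

0.6847


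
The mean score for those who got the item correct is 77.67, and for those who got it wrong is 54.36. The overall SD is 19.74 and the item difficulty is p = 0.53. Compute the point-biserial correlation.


q = 1 - p = 0.47
rpb = ((M1 - M0) / SD) * sqrt(p * q)
rpb = ((77.67 - 54.36) / 19.74) * sqrt(0.53 * 0.47)
rpb = 0.5894

0.5894


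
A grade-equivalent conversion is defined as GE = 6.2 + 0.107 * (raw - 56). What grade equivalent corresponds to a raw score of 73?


raw - median = 73 - 56 = 17
slope * diff = 0.107 * 17 = 1.819
GE = 6.2 + 1.819
GE = 8.019

8.019


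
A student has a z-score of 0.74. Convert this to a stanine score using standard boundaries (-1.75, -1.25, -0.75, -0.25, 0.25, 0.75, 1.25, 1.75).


Stanine boundaries: [-1.75, -1.25, -0.75, -0.25, 0.25, 0.75, 1.25, 1.75]
z = 0.74
Check each boundary:
  z >= -1.75 -> could be stanine 2
  z >= -1.25 -> could be stanine 3
  z >= -0.75 -> could be stanine 4
  z >= -0.25 -> could be stanine 5
  z >= 0.25 -> could be stanine 6
  z < 0.75
  z < 1.25
  z < 1.75
Highest qualifying boundary gives stanine = 6

6


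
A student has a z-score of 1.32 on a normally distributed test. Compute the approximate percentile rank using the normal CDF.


CDF(z) = 0.5 * (1 + erf(z/sqrt(2)))
erf(0.9334) = 0.8132
CDF = 0.9066
Percentile rank = 0.9066 * 100 = 90.66

90.66


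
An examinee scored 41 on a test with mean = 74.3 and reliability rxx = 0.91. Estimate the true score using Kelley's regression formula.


T_est = rxx * X + (1 - rxx) * mean
T_est = 0.91 * 41 + 0.09 * 74.3
T_est = 37.31 + 6.687
T_est = 43.997

43.997


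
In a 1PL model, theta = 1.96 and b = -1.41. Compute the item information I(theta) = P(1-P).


P = 1/(1+exp(-(1.96--1.41))) = 0.9668
I = P*(1-P) = 0.9668 * 0.0332
I = 0.0321

0.0321


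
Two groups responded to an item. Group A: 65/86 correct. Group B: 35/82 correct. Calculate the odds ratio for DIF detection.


Odds_A = 65/21 = 3.0952
Odds_B = 35/47 = 0.7447
OR = Odds_A / Odds_B = 3.0952 / 0.7447
Exactly, OR = (65 * 47) / (21 * 35) = 3055 / 735
OR = 4.1565

4.1565


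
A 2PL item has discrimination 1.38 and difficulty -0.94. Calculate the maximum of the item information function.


For 2PL, max info at theta = b = -0.94
I_max = a^2 / 4 = 1.38^2 / 4
= 1.9044 / 4
I_max = 0.4761

0.4761


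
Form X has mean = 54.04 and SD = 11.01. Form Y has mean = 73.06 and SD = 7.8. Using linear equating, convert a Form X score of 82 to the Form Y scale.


slope = SD_Y / SD_X = 7.8 / 11.01 ~ 0.7084
intercept = mean_Y - slope * mean_X = 73.06 - (7.8 / 11.01) * 54.04 ~ 34.7755
Y = slope * X + intercept. To avoid rounding drift from the rounded slope/intercept, evaluate the equivalent form Y = mean_Y + SD_Y * (X - mean_X) / SD_X at full precision:
Y = 73.06 + 7.8 * (82 - 54.04) / 11.01
Y = 73.06 + 7.8 * 27.96 / 11.01
Y = 73.06 + 218.088 / 11.01
Y = 73.06 + 19.8082
Y = 92.8682

92.8682


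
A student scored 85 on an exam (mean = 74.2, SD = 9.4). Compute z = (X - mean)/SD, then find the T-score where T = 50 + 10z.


z = (X - mean) / SD = (85 - 74.2) / 9.4
z = 10.8 / 9.4
z = 1.1489
T-score = T = 50 + 10z
Carry z at full precision (z = 10.8 / 9.4) into the conversion:
T-score = 50 + 10 * (10.8 / 9.4) = 50 + 108 / 9.4
T-score = 50 + 11.4894
T-score = 61.4894

61.4894


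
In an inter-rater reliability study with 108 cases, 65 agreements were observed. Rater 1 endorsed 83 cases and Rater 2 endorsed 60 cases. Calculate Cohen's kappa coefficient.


P_o = 65/108 = 0.601852
P_e = (83*60 + 25*48) / 11664 = 0.529835
kappa = (P_o - P_e) / (1 - P_e)
kappa = (0.601852 - 0.529835) / (1 - 0.529835)
kappa = 0.1532

0.1532


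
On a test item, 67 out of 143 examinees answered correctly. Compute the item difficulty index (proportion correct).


Item difficulty p = number correct / total examinees
p = 67 / 143
p = 0.4685

0.4685


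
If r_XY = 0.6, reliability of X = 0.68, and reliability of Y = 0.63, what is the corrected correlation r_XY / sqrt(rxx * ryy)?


r_corrected = rxy / sqrt(rxx * ryy)
= 0.6 / sqrt(0.68 * 0.63)
= 0.6 / sqrt(0.4284)
= 0.6 / 0.654523
r_corrected = 0.9167

0.9167


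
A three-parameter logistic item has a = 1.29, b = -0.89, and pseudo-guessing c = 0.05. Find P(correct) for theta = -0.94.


logit = 1.29*(-0.94 - -0.89) = -0.0645
P* = 1/(1 + exp(--0.0645)) = 0.4839
P = 0.05 + (1 - 0.05) * 0.4839
P = 0.5097

0.5097


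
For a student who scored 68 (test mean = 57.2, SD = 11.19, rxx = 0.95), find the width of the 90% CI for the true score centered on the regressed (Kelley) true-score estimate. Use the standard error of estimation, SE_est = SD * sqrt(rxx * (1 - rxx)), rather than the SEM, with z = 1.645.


True score estimate = 0.95*68 + 0.05*57.2 = 67.46
SE_est = SD * sqrt(rxx * (1 - rxx)) = 11.19 * sqrt(0.95 * 0.05) = 11.19 * sqrt(0.0475) = 2.438804
CI = T_est +/- z * SE_est, so width = 2 * z * SE_est = 2 * 1.645 * 2.438804
Width = 8.0237

8.0237


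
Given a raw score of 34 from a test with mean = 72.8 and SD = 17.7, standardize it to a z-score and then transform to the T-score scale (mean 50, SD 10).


z = (X - mean) / SD = (34 - 72.8) / 17.7
z = -38.8 / 17.7
z = -2.1921
T-score = T = 50 + 10z
Carry z at full precision (z = -38.8 / 17.7) into the conversion:
T-score = 50 + 10 * (-38.8 / 17.7) = 50 + -388 / 17.7
T-score = 50 + -21.9209
T-score = 28.0791

28.0791


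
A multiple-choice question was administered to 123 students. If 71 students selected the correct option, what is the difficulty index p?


Item difficulty p = number correct / total examinees
p = 71 / 123
p = 0.5772

0.5772


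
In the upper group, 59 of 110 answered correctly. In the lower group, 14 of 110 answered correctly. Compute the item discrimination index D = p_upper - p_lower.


p_upper = 59/110 = 0.5364
p_lower = 14/110 = 0.1273
D = 0.5364 - 0.1273 = 0.4091

0.4091


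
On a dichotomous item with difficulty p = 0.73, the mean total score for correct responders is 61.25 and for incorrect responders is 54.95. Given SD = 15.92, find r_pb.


q = 1 - p = 0.27
rpb = ((M1 - M0) / SD) * sqrt(p * q)
rpb = ((61.25 - 54.95) / 15.92) * sqrt(0.73 * 0.27)
rpb = 0.1757

0.1757


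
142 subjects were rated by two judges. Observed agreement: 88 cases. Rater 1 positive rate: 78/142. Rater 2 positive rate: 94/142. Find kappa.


P_o = 88/142 = 0.619718
P_e = (78*94 + 64*48) / 20164 = 0.515969
kappa = (P_o - P_e) / (1 - P_e)
kappa = (0.619718 - 0.515969) / (1 - 0.515969)
kappa = 0.2143

0.2143


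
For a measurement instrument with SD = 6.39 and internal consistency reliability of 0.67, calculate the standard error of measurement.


SEM = SD * sqrt(1 - rxx)
SEM = 6.39 * sqrt(1 - 0.67)
SEM = 6.39 * sqrt(0.33) = 6.39 * 0.574456
SEM = 3.6708

3.6708


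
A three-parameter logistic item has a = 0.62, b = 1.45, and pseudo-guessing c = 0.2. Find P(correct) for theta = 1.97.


logit = 0.62*(1.97 - 1.45) = 0.3224
P* = 1/(1 + exp(-0.3224)) = 0.5799
P = 0.2 + (1 - 0.2) * 0.5799
P = 0.6639

0.6639


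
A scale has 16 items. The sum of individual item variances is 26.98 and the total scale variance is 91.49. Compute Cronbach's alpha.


alpha = (k/(k-1)) * (1 - sum(si^2)/s_total^2)
= (16/15) * (1 - 26.98/91.49)
alpha = 0.7521

0.7521


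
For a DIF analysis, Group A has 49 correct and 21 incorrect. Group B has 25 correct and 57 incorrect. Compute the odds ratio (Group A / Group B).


Odds_A = 49/21 = 2.3333
Odds_B = 25/57 = 0.4386
OR = Odds_A / Odds_B = 2.3333 / 0.4386
Exactly, OR = (49 * 57) / (21 * 25) = 2793 / 525
OR = 5.32

5.32


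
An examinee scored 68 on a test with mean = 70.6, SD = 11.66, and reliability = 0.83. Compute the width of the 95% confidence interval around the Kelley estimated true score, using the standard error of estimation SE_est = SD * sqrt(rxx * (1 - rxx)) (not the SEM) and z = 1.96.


True score estimate = 0.83*68 + 0.17*70.6 = 68.442
SE_est = SD * sqrt(rxx * (1 - rxx)) = 11.66 * sqrt(0.83 * 0.17) = 11.66 * sqrt(0.1411) = 4.379878
CI = T_est +/- z * SE_est, so width = 2 * z * SE_est = 2 * 1.96 * 4.379878
Width = 17.1691

17.1691


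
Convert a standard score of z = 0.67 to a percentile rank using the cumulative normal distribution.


CDF(z) = 0.5 * (1 + erf(z/sqrt(2)))
erf(0.4738) = 0.4971
CDF = 0.7486
Percentile rank = 0.7486 * 100 = 74.86

74.86


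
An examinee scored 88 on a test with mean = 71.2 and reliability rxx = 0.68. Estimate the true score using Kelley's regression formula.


T_est = rxx * X + (1 - rxx) * mean
T_est = 0.68 * 88 + 0.32 * 71.2
T_est = 59.84 + 22.784
T_est = 82.624

82.624


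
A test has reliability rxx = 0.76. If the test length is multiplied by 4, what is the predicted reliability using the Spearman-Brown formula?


r_new = (n * rxx) / (1 + (n-1) * rxx)
r_new = (4 * 0.76) / (1 + 3 * 0.76)
r_new = 3.04 / 3.28
r_new = 0.9268

0.9268


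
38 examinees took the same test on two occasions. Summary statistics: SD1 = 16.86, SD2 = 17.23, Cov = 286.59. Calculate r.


r = cov(X,Y) / (SD_X * SD_Y)
r = 286.59 / (16.86 * 17.23)
r = 286.59 / 290.4978
r = 0.9865

0.9865


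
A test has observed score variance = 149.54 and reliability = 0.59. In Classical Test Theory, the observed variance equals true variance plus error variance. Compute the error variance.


var_true = rxx * var_obs = 0.59 * 149.54 = 88.2286
var_error = var_obs - var_true
var_error = 149.54 - 88.2286
var_error = 61.3114

61.3114


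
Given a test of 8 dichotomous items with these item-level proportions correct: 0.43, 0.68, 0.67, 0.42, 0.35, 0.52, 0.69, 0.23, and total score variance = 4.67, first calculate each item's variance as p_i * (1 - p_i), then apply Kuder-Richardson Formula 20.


For each item, compute p_i * q_i:
  Item 1: 0.43 * 0.57 = 0.2451
  Item 2: 0.68 * 0.32 = 0.2176
  Item 3: 0.67 * 0.33 = 0.2211
  Item 4: 0.42 * 0.58 = 0.2436
  Item 5: 0.35 * 0.65 = 0.2275
  Item 6: 0.52 * 0.48 = 0.2496
  Item 7: 0.69 * 0.31 = 0.2139
  Item 8: 0.23 * 0.77 = 0.1771
Sum(p_i * q_i) = 0.2451 + 0.2176 + 0.2211 + 0.2436 + 0.2275 + 0.2496 + 0.2139 + 0.1771 = 1.7955
KR-20 = (k/(k-1)) * (1 - Sum(p_i*q_i) / Var_total)
= (8/7) * (1 - 1.7955/4.67)
= 1.1429 * 0.6155
KR-20 = 0.7035

0.7035


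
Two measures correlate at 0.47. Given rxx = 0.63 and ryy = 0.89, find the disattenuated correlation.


r_corrected = rxy / sqrt(rxx * ryy)
= 0.47 / sqrt(0.63 * 0.89)
= 0.47 / sqrt(0.5607)
= 0.47 / 0.748799
r_corrected = 0.6277

0.6277


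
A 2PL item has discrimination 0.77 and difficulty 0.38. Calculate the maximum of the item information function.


For 2PL, max info at theta = b = 0.38
I_max = a^2 / 4 = 0.77^2 / 4
= 0.5929 / 4
I_max = 0.1482

0.1482


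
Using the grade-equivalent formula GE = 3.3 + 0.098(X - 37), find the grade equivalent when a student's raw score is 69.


raw - median = 69 - 37 = 32
slope * diff = 0.098 * 32 = 3.136
GE = 3.3 + 3.136
GE = 6.436

6.436


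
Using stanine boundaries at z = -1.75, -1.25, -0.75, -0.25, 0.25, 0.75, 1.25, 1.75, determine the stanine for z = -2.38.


Stanine boundaries: [-1.75, -1.25, -0.75, -0.25, 0.25, 0.75, 1.25, 1.75]
z = -2.38
Check each boundary:
  z < -1.75
  z < -1.25
  z < -0.75
  z < -0.25
  z < 0.25
  z < 0.75
  z < 1.25
  z < 1.75
Highest qualifying boundary gives stanine = 1

1


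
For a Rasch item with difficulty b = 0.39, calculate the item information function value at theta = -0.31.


P = 1/(1+exp(-(-0.31-0.39))) = 0.3318
I = P*(1-P) = 0.3318 * 0.6682
I = 0.2217

0.2217


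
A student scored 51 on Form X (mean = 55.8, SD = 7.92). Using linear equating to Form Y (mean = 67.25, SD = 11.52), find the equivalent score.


slope = SD_Y / SD_X = 11.52 / 7.92 ~ 1.4545
intercept = mean_Y - slope * mean_X = 67.25 - (11.52 / 7.92) * 55.8 ~ -13.9136
Y = slope * X + intercept. To avoid rounding drift from the rounded slope/intercept, evaluate the equivalent form Y = mean_Y + SD_Y * (X - mean_X) / SD_X at full precision:
Y = 67.25 + 11.52 * (51 - 55.8) / 7.92
Y = 67.25 - 11.52 * 4.8 / 7.92
Y = 67.25 - 55.296 / 7.92
Y = 67.25 - 6.9818
Y = 60.2682

60.2682


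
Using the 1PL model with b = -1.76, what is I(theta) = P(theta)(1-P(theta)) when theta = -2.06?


P = 1/(1+exp(-(-2.06--1.76))) = 0.4256
I = P*(1-P) = 0.4256 * 0.5744
I = 0.2445

0.2445


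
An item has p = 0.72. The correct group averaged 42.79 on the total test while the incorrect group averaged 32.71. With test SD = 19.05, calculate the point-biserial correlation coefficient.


q = 1 - p = 0.28
rpb = ((M1 - M0) / SD) * sqrt(p * q)
rpb = ((42.79 - 32.71) / 19.05) * sqrt(0.72 * 0.28)
rpb = 0.2376

0.2376


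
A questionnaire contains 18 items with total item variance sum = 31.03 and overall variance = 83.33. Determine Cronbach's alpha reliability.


alpha = (k/(k-1)) * (1 - sum(si^2)/s_total^2)
= (18/17) * (1 - 31.03/83.33)
alpha = 0.6645

0.6645


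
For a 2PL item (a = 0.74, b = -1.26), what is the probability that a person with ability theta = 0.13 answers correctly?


a*(theta - b) = 0.74 * (0.13 - -1.26) = 1.0286
exp(-1.0286) = 0.3575
P = 1 / (1 + 0.3575)
P = 0.7366

0.7366


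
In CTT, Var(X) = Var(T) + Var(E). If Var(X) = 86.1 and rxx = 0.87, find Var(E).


var_true = rxx * var_obs = 0.87 * 86.1 = 74.907
var_error = var_obs - var_true
var_error = 86.1 - 74.907
var_error = 11.193

11.193


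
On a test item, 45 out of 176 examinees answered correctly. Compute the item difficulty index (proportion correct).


Item difficulty p = number correct / total examinees
p = 45 / 176
p = 0.2557

0.2557


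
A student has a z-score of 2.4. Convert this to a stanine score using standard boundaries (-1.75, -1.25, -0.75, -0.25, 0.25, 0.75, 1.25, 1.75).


Stanine boundaries: [-1.75, -1.25, -0.75, -0.25, 0.25, 0.75, 1.25, 1.75]
z = 2.4
Check each boundary:
  z >= -1.75 -> could be stanine 2
  z >= -1.25 -> could be stanine 3
  z >= -0.75 -> could be stanine 4
  z >= -0.25 -> could be stanine 5
  z >= 0.25 -> could be stanine 6
  z >= 0.75 -> could be stanine 7
  z >= 1.25 -> could be stanine 8
  z >= 1.75 -> could be stanine 9
Highest qualifying boundary gives stanine = 9

9


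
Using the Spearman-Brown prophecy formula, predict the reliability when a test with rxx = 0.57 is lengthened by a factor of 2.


r_new = (n * rxx) / (1 + (n-1) * rxx)
r_new = (2 * 0.57) / (1 + 1 * 0.57)
r_new = 1.14 / 1.57
r_new = 0.7261

0.7261


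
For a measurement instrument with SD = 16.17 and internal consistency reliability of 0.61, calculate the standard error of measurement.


SEM = SD * sqrt(1 - rxx)
SEM = 16.17 * sqrt(1 - 0.61)
SEM = 16.17 * sqrt(0.39) = 16.17 * 0.6245
SEM = 10.0982

10.0982


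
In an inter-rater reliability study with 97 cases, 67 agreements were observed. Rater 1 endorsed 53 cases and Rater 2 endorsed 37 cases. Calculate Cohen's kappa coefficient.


P_o = 67/97 = 0.690722
P_e = (53*37 + 44*60) / 9409 = 0.489
kappa = (P_o - P_e) / (1 - P_e)
kappa = (0.690722 - 0.489) / (1 - 0.489)
kappa = 0.3948

0.3948


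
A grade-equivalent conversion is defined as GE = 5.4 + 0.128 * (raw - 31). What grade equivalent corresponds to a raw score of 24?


raw - median = 24 - 31 = -7
slope * diff = 0.128 * -7 = -0.896
GE = 5.4 + -0.896
GE = 4.504

4.504


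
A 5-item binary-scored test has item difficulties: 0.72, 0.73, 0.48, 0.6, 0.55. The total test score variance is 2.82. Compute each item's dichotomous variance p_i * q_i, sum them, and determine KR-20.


For each item, compute p_i * q_i:
  Item 1: 0.72 * 0.28 = 0.2016
  Item 2: 0.73 * 0.27 = 0.1971
  Item 3: 0.48 * 0.52 = 0.2496
  Item 4: 0.6 * 0.4 = 0.24
  Item 5: 0.55 * 0.45 = 0.2475
Sum(p_i * q_i) = 0.2016 + 0.1971 + 0.2496 + 0.24 + 0.2475 = 1.1358
KR-20 = (k/(k-1)) * (1 - Sum(p_i*q_i) / Var_total)
= (5/4) * (1 - 1.1358/2.82)
= 1.25 * 0.5972
KR-20 = 0.7465

0.7465


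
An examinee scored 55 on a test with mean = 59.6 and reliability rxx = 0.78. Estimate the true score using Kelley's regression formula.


T_est = rxx * X + (1 - rxx) * mean
T_est = 0.78 * 55 + 0.22 * 59.6
T_est = 42.9 + 13.112
T_est = 56.012

56.012
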